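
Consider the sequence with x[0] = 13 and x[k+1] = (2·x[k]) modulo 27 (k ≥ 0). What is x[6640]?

We have x[0] = 13, x[1] = 26, x[2] = 25, x[3] = 23, x[4] = 19, x[5] = 11, x[6] = 22, x[7] = 17, x[8] = 7, x[9] = 14, x[10] = 1, x[11] = 2, x[12] = 4, x[13] = 8, x[14] = 16, x[15] = 5, x[16] = 10, x[17] = 20, x[18] = 13.
Since x[18] = x[0] = 13, the sequence is periodic with period 18.
(6640 - 0) mod 18 = 16, so x[6640] = x[16] = 10.

10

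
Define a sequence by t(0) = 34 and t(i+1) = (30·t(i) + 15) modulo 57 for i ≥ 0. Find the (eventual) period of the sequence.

t(0) = 34; t(1) = 9; t(2) = 0; t(3) = 15; t(4) = 9.
Since t(4) = t(1) = 9, the sequence is eventually periodic: after a pre-period of length 1 it cycles with period 3.

3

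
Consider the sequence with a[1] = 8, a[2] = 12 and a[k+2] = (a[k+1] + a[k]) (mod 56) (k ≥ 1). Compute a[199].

Listing terms: a[1] = 8; a[2] = 12; a[3] = 20; a[4] = 32; a[5] = 52; a[6] = 28; a[7] = 24; a[8] = 52; a[9] = 20; a[10] = 16; a[11] = 36; a[12] = 52; a[13] = 32; a[14] = 28; a[15] = 4; a[16] = 32; a[17] = 36; a[18] = 12; a[19] = 48; a[20] = 4; a[21] = 52; a[22] = 0; a[23] = 52; a[24] = 52; a[25] = 48; a[26] = 44; a[27] = 36; a[28] = 24; a[29] = 4; a[30] = 28; a[31] = 32; a[32] = 4; a[33] = 36; a[34] = 40; a[35] = 20; a[36] = 4; a[37] = 24; a[38] = 28; a[39] = 52; a[40] = 24; a[41] = 20; a[42] = 44; a[43] = 8; a[44] = 52; a[45] = 4; a[46] = 0; a[47] = 4; a[48] = 4; a[49] = 8; a[50] = 12.
Since (a[49], a[50]) = (a[1], a[2]) = (8, 12) (two consecutive terms determine the rest), the sequence is periodic with period 48.
So a[199] = a[1 + ((199-1) mod 48)] = a[7] = 24.

24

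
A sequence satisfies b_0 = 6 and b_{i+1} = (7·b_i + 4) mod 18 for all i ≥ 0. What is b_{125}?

8

b_0 = 6,  b_1 = 10,  b_2 = 2,  b_3 = 0,  b_4 = 4,  b_5 = 14,  b_6 = 12,  b_7 = 16,  b_8 = 8,  b_9 = 6.
The sequence repeats with period 9.
So b_{125} = b_{0 + ((125-0) mod 9)} = b_8 = 8.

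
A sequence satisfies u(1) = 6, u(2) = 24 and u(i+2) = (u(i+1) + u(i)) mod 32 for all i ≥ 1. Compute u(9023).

We have u(1) = 6; u(2) = 24; u(3) = 30; u(4) = 22; u(5) = 20; u(6) = 10; u(7) = 30; u(8) = 8; u(9) = 6; u(10) = 14; u(11) = 20; u(12) = 2; u(13) = 22; u(14) = 24; u(15) = 14; u(16) = 6; u(17) = 20; u(18) = 26; u(19) = 14; u(20) = 8; u(21) = 22; u(22) = 30; u(23) = 20; u(24) = 18; u(25) = 6; u(26) = 24.
The sequence repeats with period 24.
So u(9023) = u(1 + ((9023-1) mod 24)) = u(23) = 20.

20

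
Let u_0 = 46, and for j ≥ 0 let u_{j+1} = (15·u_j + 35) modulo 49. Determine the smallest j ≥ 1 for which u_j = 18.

Listing terms: u_0 = 46; u_1 = 39; u_2 = 32; u_3 = 25; u_4 = 18; u_5 = 11; u_6 = 4; u_7 = 46.
Since u_7 = u_0 = 46, the sequence is periodic with period 7.
The value 18 first appears (with j ≥ 1) at u_4.

4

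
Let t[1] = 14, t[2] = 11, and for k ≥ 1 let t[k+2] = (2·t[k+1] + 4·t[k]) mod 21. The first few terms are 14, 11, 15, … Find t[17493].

t[1] = 14, t[2] = 11, t[3] = 15, t[4] = 11, t[5] = 19, t[6] = 19, t[7] = 9, t[8] = 10, t[9] = 14, t[10] = 5, t[11] = 3, t[12] = 5, t[13] = 1, t[14] = 1, t[15] = 6, t[16] = 16, t[17] = 14, t[18] = 8, t[19] = 9, t[20] = 8, t[21] = 10, t[22] = 10, t[23] = 18, t[24] = 13, t[25] = 14, t[26] = 17, t[27] = 6, t[28] = 17, t[29] = 16, t[30] = 16, t[31] = 12, t[32] = 4, t[33] = 14, t[34] = 2, t[35] = 18, t[36] = 2, t[37] = 13, t[38] = 13, t[39] = 15, t[40] = 19, t[41] = 14, t[42] = 20, t[43] = 12, t[44] = 20, t[45] = 4, t[46] = 4, t[47] = 3, t[48] = 1, t[49] = 14, t[50] = 11.
The sequence repeats with period 48.
So t[17493] = t[1 + ((17493-1) mod 48)] = t[21] = 10.

10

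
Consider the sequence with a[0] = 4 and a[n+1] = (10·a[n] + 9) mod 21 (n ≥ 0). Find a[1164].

a[0] = 4, a[1] = 7, a[2] = 16, a[3] = 1, a[4] = 19, a[5] = 10, a[6] = 4.
Since a[6] = a[0] = 4, the sequence is periodic with period 6.
(1164 - 0) mod 6 = 0, so a[1164] = a[0] = 4.

4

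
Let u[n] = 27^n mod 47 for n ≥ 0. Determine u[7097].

We have u[0] = 1, u[1] = 27, u[2] = 24, u[3] = 37, u[4] = 12, u[5] = 42, u[6] = 6, u[7] = 21, u[8] = 3, u[9] = 34, u[10] = 25, u[11] = 17, u[12] = 36, u[13] = 32, u[14] = 18, u[15] = 16, u[16] = 9, u[17] = 8, u[18] = 28, u[19] = 4, u[20] = 14, u[21] = 2, u[22] = 7, u[23] = 1.
The sequence repeats with period 23.
So u[7097] = u[0 + ((7097-0) mod 23)] = u[13] = 32.

32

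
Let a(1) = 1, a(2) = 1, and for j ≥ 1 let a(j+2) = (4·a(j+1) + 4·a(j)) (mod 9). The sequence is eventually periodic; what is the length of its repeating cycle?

24

a(1) = 1; a(2) = 1; a(3) = 8; a(4) = 0; a(5) = 5; a(6) = 2; a(7) = 1; a(8) = 3; a(9) = 7; a(10) = 4; a(11) = 8; a(12) = 3; a(13) = 8; a(14) = 8; a(15) = 1; a(16) = 0; a(17) = 4; a(18) = 7; a(19) = 8; a(20) = 6; a(21) = 2; a(22) = 5; a(23) = 1; a(24) = 6; a(25) = 1; a(26) = 1.
Since (a(25), a(26)) = (a(1), a(2)) = (1, 1) (two consecutive terms determine the rest), the sequence is periodic with period 24.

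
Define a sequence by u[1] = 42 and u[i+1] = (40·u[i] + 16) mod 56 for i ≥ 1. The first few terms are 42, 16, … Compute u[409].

0

We have u[1] = 42, u[2] = 16, u[3] = 40, u[4] = 48, u[5] = 32, u[6] = 8, u[7] = 0, u[8] = 16.
Since u[8] = u[2] = 16, the sequence is eventually periodic: after a pre-period of length 1 it cycles with period 6.
For i ≥ 2, u[i] depends only on (i - 2) mod 6. (409 - 2) mod 6 = 5, so u[409] = u[7] = 0.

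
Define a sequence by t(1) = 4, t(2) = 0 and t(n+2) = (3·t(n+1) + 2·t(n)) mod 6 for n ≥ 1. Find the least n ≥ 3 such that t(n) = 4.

Computing terms: t(1) = 4; t(2) = 0; t(3) = 2; t(4) = 0; t(5) = 4; t(6) = 0.
Since (t(5), t(6)) = (t(1), t(2)) = (4, 0) (two consecutive terms determine the rest), the sequence is periodic with period 4.
The value 4 next appears (with n ≥ 3) at t(5).

5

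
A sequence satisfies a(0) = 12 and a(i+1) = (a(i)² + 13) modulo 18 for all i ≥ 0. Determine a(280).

Listing terms: a(0) = 12, a(1) = 13, a(2) = 2, a(3) = 17, a(4) = 14, a(5) = 11, a(6) = 8, a(7) = 5, a(8) = 2.
Since a(8) = a(2) = 2, the sequence is eventually periodic: after a pre-period of length 2 it cycles with period 6.
For i ≥ 2, a(i) depends only on (i - 2) mod 6. (280 - 2) mod 6 = 2, so a(280) = a(4) = 14.

14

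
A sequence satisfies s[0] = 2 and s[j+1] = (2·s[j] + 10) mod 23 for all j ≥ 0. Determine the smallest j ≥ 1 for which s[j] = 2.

Computing terms: s[0] = 2,  s[1] = 14,  s[2] = 15,  s[3] = 17,  s[4] = 21,  s[5] = 6,  s[6] = 22,  s[7] = 8,  s[8] = 3,  s[9] = 16,  s[10] = 19,  s[11] = 2.
The sequence repeats with period 11.
The value 2 next appears (with j ≥ 1) at s[11].

11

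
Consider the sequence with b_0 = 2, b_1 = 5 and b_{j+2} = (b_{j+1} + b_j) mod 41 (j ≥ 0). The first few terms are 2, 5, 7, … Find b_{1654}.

We have b_0 = 2, b_1 = 5, b_2 = 7, b_3 = 12, b_4 = 19, b_5 = 31, b_6 = 9, b_7 = 40, b_8 = 8, b_9 = 7, b_{10} = 15, b_{11} = 22, b_{12} = 37, b_{13} = 18, b_{14} = 14, b_{15} = 32, b_{16} = 5, b_{17} = 37, b_{18} = 1, b_{19} = 38, b_{20} = 39, b_{21} = 36, b_{22} = 34, b_{23} = 29, b_{24} = 22, b_{25} = 10, b_{26} = 32, b_{27} = 1, b_{28} = 33, b_{29} = 34, b_{30} = 26, b_{31} = 19, b_{32} = 4, b_{33} = 23, b_{34} = 27, b_{35} = 9, b_{36} = 36, b_{37} = 4, b_{38} = 40, b_{39} = 3, b_{40} = 2, b_{41} = 5.
Since (b_{40}, b_{41}) = (b_0, b_1) = (2, 5) (two consecutive terms determine the rest), the sequence is periodic with period 40.
(1654 - 0) mod 40 = 14, so b_{1654} = b_{14} = 14.

14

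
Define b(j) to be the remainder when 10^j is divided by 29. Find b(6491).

b(1) = 10, b(2) = 13, b(3) = 14, b(4) = 24, b(5) = 8, b(6) = 22, b(7) = 17, b(8) = 25, b(9) = 18, b(10) = 6, b(11) = 2, b(12) = 20, b(13) = 26, b(14) = 28, b(15) = 19, b(16) = 16, b(17) = 15, b(18) = 5, b(19) = 21, b(20) = 7, b(21) = 12, b(22) = 4, b(23) = 11, b(24) = 23, b(25) = 27, b(26) = 9, b(27) = 3, b(28) = 1, b(29) = 10.
The sequence repeats with period 28.
So b(6491) = b(1 + ((6491-1) mod 28)) = b(23) = 11.

11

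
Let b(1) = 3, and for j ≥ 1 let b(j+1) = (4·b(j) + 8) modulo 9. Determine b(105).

4

Computing terms: b(1) = 3, b(2) = 2, b(3) = 7, b(4) = 0, b(5) = 8, b(6) = 4, b(7) = 6, b(8) = 5, b(9) = 1, b(10) = 3.
Since b(10) = b(1) = 3, the sequence is periodic with period 9.
(105 - 1) mod 9 = 5, so b(105) = b(6) = 4.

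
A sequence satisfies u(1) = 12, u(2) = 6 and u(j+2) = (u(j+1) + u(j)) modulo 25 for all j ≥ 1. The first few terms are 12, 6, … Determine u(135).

u(1) = 12,  u(2) = 6,  u(3) = 18,  u(4) = 24,  u(5) = 17,  u(6) = 16,  u(7) = 8,  u(8) = 24,  u(9) = 7,  u(10) = 6,  u(11) = 13,  u(12) = 19,  u(13) = 7,  u(14) = 1,  u(15) = 8,  u(16) = 9,  u(17) = 17,  u(18) = 1,  u(19) = 18,  u(20) = 19,  u(21) = 12,  u(22) = 6.
Since (u(21), u(22)) = (u(1), u(2)) = (12, 6) (two consecutive terms determine the rest), the sequence is periodic with period 20.
So u(135) = u(1 + ((135-1) mod 20)) = u(15) = 8.

8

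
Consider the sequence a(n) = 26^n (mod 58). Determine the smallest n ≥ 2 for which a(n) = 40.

19

Listing terms: a(1) = 26,  a(2) = 38,  a(3) = 2,  a(4) = 52,  a(5) = 18,  a(6) = 4,  a(7) = 46,  a(8) = 36,  a(9) = 8,  a(10) = 34,  a(11) = 14,  a(12) = 16,  a(13) = 10,  a(14) = 28,  a(15) = 32,  a(16) = 20,  a(17) = 56,  a(18) = 6,  a(19) = 40,  a(20) = 54,  a(21) = 12,  a(22) = 22,  a(23) = 50,  a(24) = 24,  a(25) = 44,  a(26) = 42,  a(27) = 48,  a(28) = 30,  a(29) = 26.
Since a(29) = a(1) = 26, the sequence is periodic with period 28.
The value 40 first appears (with n ≥ 2) at a(19).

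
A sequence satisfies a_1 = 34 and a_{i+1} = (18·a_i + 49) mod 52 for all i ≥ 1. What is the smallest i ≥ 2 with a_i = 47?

5

Computing terms: a_1 = 34,  a_2 = 37,  a_3 = 39,  a_4 = 23,  a_5 = 47,  a_6 = 11,  a_7 = 39.
Since a_7 = a_3 = 39, the sequence is eventually periodic: after a pre-period of length 2 it cycles with period 4.
The value 47 first appears (with i ≥ 2) at a_5.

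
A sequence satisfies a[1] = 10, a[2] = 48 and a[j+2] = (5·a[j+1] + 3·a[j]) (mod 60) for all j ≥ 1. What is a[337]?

We have a[1] = 10,  a[2] = 48,  a[3] = 30,  a[4] = 54,  a[5] = 0,  a[6] = 42,  a[7] = 30,  a[8] = 36,  a[9] = 30,  a[10] = 18,  a[11] = 0,  a[12] = 54,  a[13] = 30,  a[14] = 12,  a[15] = 30,  a[16] = 6,  a[17] = 0,  a[18] = 18,  a[19] = 30,  a[20] = 24,  a[21] = 30,  a[22] = 42,  a[23] = 0,  a[24] = 6,  a[25] = 30,  a[26] = 48,  a[27] = 30.
Since (a[26], a[27]) = (a[2], a[3]) = (48, 30) (two consecutive terms determine the rest), the sequence is eventually periodic: after a pre-period of length 1 it cycles with period 24.
For j ≥ 2, a[j] depends only on (j - 2) mod 24. (337 - 2) mod 24 = 23, so a[337] = a[25] = 30.

30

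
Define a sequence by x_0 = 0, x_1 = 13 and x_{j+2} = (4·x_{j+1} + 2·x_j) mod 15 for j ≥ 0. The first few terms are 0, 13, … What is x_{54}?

x_0 = 0, x_1 = 13, x_2 = 7, x_3 = 9, x_4 = 5, x_5 = 8, x_6 = 12, x_7 = 4, x_8 = 10, x_9 = 3, x_{10} = 2, x_{11} = 14, x_{12} = 0, x_{13} = 13.
The sequence repeats with period 12.
(54 - 0) mod 12 = 6, so x_{54} = x_6 = 12.

12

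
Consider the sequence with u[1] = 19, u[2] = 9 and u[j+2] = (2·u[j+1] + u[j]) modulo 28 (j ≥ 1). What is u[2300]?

Listing terms: u[1] = 19, u[2] = 9, u[3] = 9, u[4] = 27, u[5] = 7, u[6] = 13, u[7] = 5, u[8] = 23, u[9] = 23, u[10] = 13, u[11] = 21, u[12] = 27, u[13] = 19, u[14] = 9.
Since (u[13], u[14]) = (u[1], u[2]) = (19, 9) (two consecutive terms determine the rest), the sequence is periodic with period 12.
(2300 - 1) mod 12 = 7, so u[2300] = u[8] = 23.

23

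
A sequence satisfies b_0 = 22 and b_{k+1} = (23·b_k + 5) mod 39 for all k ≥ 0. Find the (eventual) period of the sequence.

6

Computing terms: b_0 = 22, b_1 = 4, b_2 = 19, b_3 = 13, b_4 = 31, b_5 = 16, b_6 = 22.
The sequence repeats with period 6.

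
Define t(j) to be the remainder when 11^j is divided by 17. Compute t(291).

5

We have t(1) = 11, t(2) = 2, t(3) = 5, t(4) = 4, t(5) = 10, t(6) = 8, t(7) = 3, t(8) = 16, t(9) = 6, t(10) = 15, t(11) = 12, t(12) = 13, t(13) = 7, t(14) = 9, t(15) = 14, t(16) = 1, t(17) = 11.
The sequence repeats with period 16.
(291 - 1) mod 16 = 2, so t(291) = t(3) = 5.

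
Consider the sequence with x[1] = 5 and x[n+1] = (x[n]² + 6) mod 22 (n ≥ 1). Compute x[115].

x[1] = 5,  x[2] = 9,  x[3] = 21,  x[4] = 7,  x[5] = 11,  x[6] = 17,  x[7] = 9.
Since x[7] = x[2] = 9, the sequence is eventually periodic: after a pre-period of length 1 it cycles with period 5.
For n ≥ 2, x[n] depends only on (n - 2) mod 5. (115 - 2) mod 5 = 3, so x[115] = x[5] = 11.

11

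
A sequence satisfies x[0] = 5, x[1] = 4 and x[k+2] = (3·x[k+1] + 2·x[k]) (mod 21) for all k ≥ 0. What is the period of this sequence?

48

Listing terms: x[0] = 5,  x[1] = 4,  x[2] = 1,  x[3] = 11,  x[4] = 14,  x[5] = 1,  x[6] = 10,  x[7] = 11,  x[8] = 11,  x[9] = 13,  x[10] = 19,  x[11] = 20,  x[12] = 14,  x[13] = 19,  x[14] = 1,  x[15] = 20,  x[16] = 20,  x[17] = 16,  x[18] = 4,  x[19] = 2,  x[20] = 14,  x[21] = 4,  x[22] = 19,  x[23] = 2,  x[24] = 2,  x[25] = 10,  x[26] = 13,  x[27] = 17,  x[28] = 14,  x[29] = 13,  x[30] = 4,  x[31] = 17,  x[32] = 17,  x[33] = 1,  x[34] = 16,  x[35] = 8,  x[36] = 14,  x[37] = 16,  x[38] = 13,  x[39] = 8,  x[40] = 8,  x[41] = 19,  x[42] = 10,  x[43] = 5,  x[44] = 14,  x[45] = 10,  x[46] = 16,  x[47] = 5,  x[48] = 5,  x[49] = 4.
The sequence repeats with period 48.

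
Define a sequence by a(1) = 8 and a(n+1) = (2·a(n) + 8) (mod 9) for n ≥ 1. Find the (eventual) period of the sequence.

a(1) = 8,  a(2) = 6,  a(3) = 2,  a(4) = 3,  a(5) = 5,  a(6) = 0,  a(7) = 8.
The sequence repeats with period 6.

6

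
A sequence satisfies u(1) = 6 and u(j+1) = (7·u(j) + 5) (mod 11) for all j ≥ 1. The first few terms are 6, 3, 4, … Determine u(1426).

7

Computing terms: u(1) = 6,  u(2) = 3,  u(3) = 4,  u(4) = 0,  u(5) = 5,  u(6) = 7,  u(7) = 10,  u(8) = 9,  u(9) = 2,  u(10) = 8,  u(11) = 6.
The sequence repeats with period 10.
(1426 - 1) mod 10 = 5, so u(1426) = u(6) = 7.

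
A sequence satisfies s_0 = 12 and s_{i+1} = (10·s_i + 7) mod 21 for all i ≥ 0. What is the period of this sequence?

6

s_0 = 12, s_1 = 1, s_2 = 17, s_3 = 9, s_4 = 13, s_5 = 11, s_6 = 12.
Since s_6 = s_0 = 12, the sequence is periodic with period 6.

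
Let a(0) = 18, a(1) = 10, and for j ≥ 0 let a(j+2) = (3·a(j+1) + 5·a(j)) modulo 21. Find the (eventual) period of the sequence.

Listing terms: a(0) = 18, a(1) = 10, a(2) = 15, a(3) = 11, a(4) = 3, a(5) = 1, a(6) = 18, a(7) = 17, a(8) = 15, a(9) = 4, a(10) = 3, a(11) = 8, a(12) = 18, a(13) = 10.
The sequence repeats with period 12.

12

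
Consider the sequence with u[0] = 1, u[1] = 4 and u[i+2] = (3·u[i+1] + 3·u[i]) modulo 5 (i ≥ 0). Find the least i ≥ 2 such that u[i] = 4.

u[0] = 1, u[1] = 4, u[2] = 0, u[3] = 2, u[4] = 1, u[5] = 4.
Since (u[4], u[5]) = (u[0], u[1]) = (1, 4) (two consecutive terms determine the rest), the sequence is periodic with period 4.
The value 4 next appears (with i ≥ 2) at u[5].

5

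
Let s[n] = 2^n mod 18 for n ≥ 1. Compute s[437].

14

We have s[1] = 2, s[2] = 4, s[3] = 8, s[4] = 16, s[5] = 14, s[6] = 10, s[7] = 2.
The sequence repeats with period 6.
So s[437] = s[1 + ((437-1) mod 6)] = s[5] = 14.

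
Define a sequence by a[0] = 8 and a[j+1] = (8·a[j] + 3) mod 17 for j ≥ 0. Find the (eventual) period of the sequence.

We have a[0] = 8; a[1] = 16; a[2] = 12; a[3] = 14; a[4] = 13; a[5] = 5; a[6] = 9; a[7] = 7; a[8] = 8.
Since a[8] = a[0] = 8, the sequence is periodic with period 8.

8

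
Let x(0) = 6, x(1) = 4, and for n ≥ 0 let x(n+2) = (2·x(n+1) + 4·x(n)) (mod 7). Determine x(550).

1

Computing terms: x(0) = 6,  x(1) = 4,  x(2) = 4,  x(3) = 3,  x(4) = 1,  x(5) = 0,  x(6) = 4,  x(7) = 1,  x(8) = 4,  x(9) = 5,  x(10) = 5,  x(11) = 2,  x(12) = 3,  x(13) = 0,  x(14) = 5,  x(15) = 3,  x(16) = 5,  x(17) = 1,  x(18) = 1,  x(19) = 6,  x(20) = 2,  x(21) = 0,  x(22) = 1,  x(23) = 2,  x(24) = 1,  x(25) = 3,  x(26) = 3,  x(27) = 4,  x(28) = 6,  x(29) = 0,  x(30) = 3,  x(31) = 6,  x(32) = 3,  x(33) = 2,  x(34) = 2,  x(35) = 5,  x(36) = 4,  x(37) = 0,  x(38) = 2,  x(39) = 4,  x(40) = 2,  x(41) = 6,  x(42) = 6,  x(43) = 1,  x(44) = 5,  x(45) = 0,  x(46) = 6,  x(47) = 5,  x(48) = 6,  x(49) = 4.
The sequence repeats with period 48.
(550 - 0) mod 48 = 22, so x(550) = x(22) = 1.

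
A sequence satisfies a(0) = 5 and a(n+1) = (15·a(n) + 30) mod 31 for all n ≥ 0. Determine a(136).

Computing terms: a(0) = 5,  a(1) = 12,  a(2) = 24,  a(3) = 18,  a(4) = 21,  a(5) = 4,  a(6) = 28,  a(7) = 16,  a(8) = 22,  a(9) = 19,  a(10) = 5.
Since a(10) = a(0) = 5, the sequence is periodic with period 10.
(136 - 0) mod 10 = 6, so a(136) = a(6) = 28.

28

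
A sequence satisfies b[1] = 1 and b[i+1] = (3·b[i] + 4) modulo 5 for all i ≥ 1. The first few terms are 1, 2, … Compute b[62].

2

Listing terms: b[1] = 1, b[2] = 2, b[3] = 0, b[4] = 4, b[5] = 1.
Since b[5] = b[1] = 1, the sequence is periodic with period 4.
(62 - 1) mod 4 = 1, so b[62] = b[2] = 2.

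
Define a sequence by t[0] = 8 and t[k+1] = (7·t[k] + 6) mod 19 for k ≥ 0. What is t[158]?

3

We have t[0] = 8; t[1] = 5; t[2] = 3; t[3] = 8.
Since t[3] = t[0] = 8, the sequence is periodic with period 3.
(158 - 0) mod 3 = 2, so t[158] = t[2] = 3.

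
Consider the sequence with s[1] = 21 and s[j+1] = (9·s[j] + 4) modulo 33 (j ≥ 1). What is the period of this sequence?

5

Computing terms: s[1] = 21,  s[2] = 28,  s[3] = 25,  s[4] = 31,  s[5] = 19,  s[6] = 10,  s[7] = 28.
Since s[7] = s[2] = 28, the sequence is eventually periodic: after a pre-period of length 1 it cycles with period 5.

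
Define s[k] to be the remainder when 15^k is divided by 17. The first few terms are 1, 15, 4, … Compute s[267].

Listing terms: s[0] = 1, s[1] = 15, s[2] = 4, s[3] = 9, s[4] = 16, s[5] = 2, s[6] = 13, s[7] = 8, s[8] = 1.
Since s[8] = s[0] = 1, the sequence is periodic with period 8.
(267 - 0) mod 8 = 3, so s[267] = s[3] = 9.

9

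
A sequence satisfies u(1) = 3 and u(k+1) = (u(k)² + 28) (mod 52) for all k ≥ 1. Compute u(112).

25

Listing terms: u(1) = 3; u(2) = 37; u(3) = 45; u(4) = 25; u(5) = 29; u(6) = 37.
Since u(6) = u(2) = 37, the sequence is eventually periodic: after a pre-period of length 1 it cycles with period 4.
For k ≥ 2, u(k) depends only on (k - 2) mod 4. (112 - 2) mod 4 = 2, so u(112) = u(4) = 25.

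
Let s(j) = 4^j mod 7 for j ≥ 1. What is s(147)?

Computing terms: s(1) = 4; s(2) = 2; s(3) = 1; s(4) = 4.
The sequence repeats with period 3.
(147 - 1) mod 3 = 2, so s(147) = s(3) = 1.

1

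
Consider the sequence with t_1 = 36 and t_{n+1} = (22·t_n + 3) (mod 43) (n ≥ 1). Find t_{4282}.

Listing terms: t_1 = 36,  t_2 = 21,  t_3 = 35,  t_4 = 42,  t_5 = 24,  t_6 = 15,  t_7 = 32,  t_8 = 19,  t_9 = 34,  t_{10} = 20,  t_{11} = 13,  t_{12} = 31,  t_{13} = 40,  t_{14} = 23,  t_{15} = 36.
Since t_{15} = t_1 = 36, the sequence is periodic with period 14.
(4282 - 1) mod 14 = 11, so t_{4282} = t_{12} = 31.

31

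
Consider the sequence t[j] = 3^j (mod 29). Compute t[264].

16

Listing terms: t[0] = 1, t[1] = 3, t[2] = 9, t[3] = 27, t[4] = 23, t[5] = 11, t[6] = 4, t[7] = 12, t[8] = 7, t[9] = 21, t[10] = 5, t[11] = 15, t[12] = 16, t[13] = 19, t[14] = 28, t[15] = 26, t[16] = 20, t[17] = 2, t[18] = 6, t[19] = 18, t[20] = 25, t[21] = 17, t[22] = 22, t[23] = 8, t[24] = 24, t[25] = 14, t[26] = 13, t[27] = 10, t[28] = 1.
The sequence repeats with period 28.
So t[264] = t[0 + ((264-0) mod 28)] = t[12] = 16.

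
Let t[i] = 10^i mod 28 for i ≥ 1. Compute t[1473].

20

Computing terms: t[1] = 10,  t[2] = 16,  t[3] = 20,  t[4] = 4,  t[5] = 12,  t[6] = 8,  t[7] = 24,  t[8] = 16.
Since t[8] = t[2] = 16, the sequence is eventually periodic: after a pre-period of length 1 it cycles with period 6.
For i ≥ 2, t[i] depends only on (i - 2) mod 6. (1473 - 2) mod 6 = 1, so t[1473] = t[3] = 20.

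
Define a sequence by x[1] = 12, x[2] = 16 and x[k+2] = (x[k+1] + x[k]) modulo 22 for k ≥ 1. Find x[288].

18

We have x[1] = 12; x[2] = 16; x[3] = 6; x[4] = 0; x[5] = 6; x[6] = 6; x[7] = 12; x[8] = 18; x[9] = 8; x[10] = 4; x[11] = 12; x[12] = 16.
Since (x[11], x[12]) = (x[1], x[2]) = (12, 16) (two consecutive terms determine the rest), the sequence is periodic with period 10.
(288 - 1) mod 10 = 7, so x[288] = x[8] = 18.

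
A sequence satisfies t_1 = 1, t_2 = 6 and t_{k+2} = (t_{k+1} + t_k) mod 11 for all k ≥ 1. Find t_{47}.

9

Computing terms: t_1 = 1; t_2 = 6; t_3 = 7; t_4 = 2; t_5 = 9; t_6 = 0; t_7 = 9; t_8 = 9; t_9 = 7; t_{10} = 5; t_{11} = 1; t_{12} = 6.
The sequence repeats with period 10.
So t_{47} = t_{1 + ((47-1) mod 10)} = t_7 = 9.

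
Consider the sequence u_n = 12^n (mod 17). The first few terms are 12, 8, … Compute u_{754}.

Listing terms: u_1 = 12; u_2 = 8; u_3 = 11; u_4 = 13; u_5 = 3; u_6 = 2; u_7 = 7; u_8 = 16; u_9 = 5; u_{10} = 9; u_{11} = 6; u_{12} = 4; u_{13} = 14; u_{14} = 15; u_{15} = 10; u_{16} = 1; u_{17} = 12.
The sequence repeats with period 16.
(754 - 1) mod 16 = 1, so u_{754} = u_2 = 8.

8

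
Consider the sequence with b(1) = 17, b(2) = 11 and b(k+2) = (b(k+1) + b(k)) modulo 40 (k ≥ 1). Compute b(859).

13

b(1) = 17, b(2) = 11, b(3) = 28, b(4) = 39, b(5) = 27, b(6) = 26, b(7) = 13, b(8) = 39, b(9) = 12, b(10) = 11, b(11) = 23, b(12) = 34, b(13) = 17, b(14) = 11.
The sequence repeats with period 12.
(859 - 1) mod 12 = 6, so b(859) = b(7) = 13.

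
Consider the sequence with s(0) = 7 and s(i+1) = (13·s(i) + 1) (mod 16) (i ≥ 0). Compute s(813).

0

s(0) = 7,  s(1) = 12,  s(2) = 13,  s(3) = 10,  s(4) = 3,  s(5) = 8,  s(6) = 9,  s(7) = 6,  s(8) = 15,  s(9) = 4,  s(10) = 5,  s(11) = 2,  s(12) = 11,  s(13) = 0,  s(14) = 1,  s(15) = 14,  s(16) = 7.
The sequence repeats with period 16.
(813 - 0) mod 16 = 13, so s(813) = s(13) = 0.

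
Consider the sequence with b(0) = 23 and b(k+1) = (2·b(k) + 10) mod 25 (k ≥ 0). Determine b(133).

b(0) = 23; b(1) = 6; b(2) = 22; b(3) = 4; b(4) = 18; b(5) = 21; b(6) = 2; b(7) = 14; b(8) = 13; b(9) = 11; b(10) = 7; b(11) = 24; b(12) = 8; b(13) = 1; b(14) = 12; b(15) = 9; b(16) = 3; b(17) = 16; b(18) = 17; b(19) = 19; b(20) = 23.
Since b(20) = b(0) = 23, the sequence is periodic with period 20.
(133 - 0) mod 20 = 13, so b(133) = b(13) = 1.

1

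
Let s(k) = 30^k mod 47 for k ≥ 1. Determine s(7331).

Listing terms: s(1) = 30; s(2) = 7; s(3) = 22; s(4) = 2; s(5) = 13; s(6) = 14; s(7) = 44; s(8) = 4; s(9) = 26; s(10) = 28; s(11) = 41; s(12) = 8; s(13) = 5; s(14) = 9; s(15) = 35; s(16) = 16; s(17) = 10; s(18) = 18; s(19) = 23; s(20) = 32; s(21) = 20; s(22) = 36; s(23) = 46; s(24) = 17; s(25) = 40; s(26) = 25; s(27) = 45; s(28) = 34; s(29) = 33; s(30) = 3; s(31) = 43; s(32) = 21; s(33) = 19; s(34) = 6; s(35) = 39; s(36) = 42; s(37) = 38; s(38) = 12; s(39) = 31; s(40) = 37; s(41) = 29; s(42) = 24; s(43) = 15; s(44) = 27; s(45) = 11; s(46) = 1; s(47) = 30.
The sequence repeats with period 46.
(7331 - 1) mod 46 = 16, so s(7331) = s(17) = 10.

10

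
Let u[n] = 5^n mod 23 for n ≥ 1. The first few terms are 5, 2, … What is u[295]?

We have u[1] = 5; u[2] = 2; u[3] = 10; u[4] = 4; u[5] = 20; u[6] = 8; u[7] = 17; u[8] = 16; u[9] = 11; u[10] = 9; u[11] = 22; u[12] = 18; u[13] = 21; u[14] = 13; u[15] = 19; u[16] = 3; u[17] = 15; u[18] = 6; u[19] = 7; u[20] = 12; u[21] = 14; u[22] = 1; u[23] = 5.
Since u[23] = u[1] = 5, the sequence is periodic with period 22.
So u[295] = u[1 + ((295-1) mod 22)] = u[9] = 11.

11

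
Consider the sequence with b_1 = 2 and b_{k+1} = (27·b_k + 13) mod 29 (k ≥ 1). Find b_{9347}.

Computing terms: b_1 = 2,  b_2 = 9,  b_3 = 24,  b_4 = 23,  b_5 = 25,  b_6 = 21,  b_7 = 0,  b_8 = 13,  b_9 = 16,  b_{10} = 10,  b_{11} = 22,  b_{12} = 27,  b_{13} = 17,  b_{14} = 8,  b_{15} = 26,  b_{16} = 19,  b_{17} = 4,  b_{18} = 5,  b_{19} = 3,  b_{20} = 7,  b_{21} = 28,  b_{22} = 15,  b_{23} = 12,  b_{24} = 18,  b_{25} = 6,  b_{26} = 1,  b_{27} = 11,  b_{28} = 20,  b_{29} = 2.
The sequence repeats with period 28.
So b_{9347} = b_{1 + ((9347-1) mod 28)} = b_{23} = 12.

12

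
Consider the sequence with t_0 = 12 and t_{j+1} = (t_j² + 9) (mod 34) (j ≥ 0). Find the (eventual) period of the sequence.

6

Computing terms: t_0 = 12; t_1 = 17; t_2 = 26; t_3 = 5; t_4 = 0; t_5 = 9; t_6 = 22; t_7 = 17.
Since t_7 = t_1 = 17, the sequence is eventually periodic: after a pre-period of length 1 it cycles with period 6.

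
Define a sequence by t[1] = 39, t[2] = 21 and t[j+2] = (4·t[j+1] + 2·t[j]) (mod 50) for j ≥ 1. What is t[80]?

20

t[1] = 39,  t[2] = 21,  t[3] = 12,  t[4] = 40,  t[5] = 34,  t[6] = 16,  t[7] = 32,  t[8] = 10,  t[9] = 4,  t[10] = 36,  t[11] = 2,  t[12] = 30,  t[13] = 24,  t[14] = 6,  t[15] = 22,  t[16] = 0,  t[17] = 44,  t[18] = 26,  t[19] = 42,  t[20] = 20,  t[21] = 14,  t[22] = 46,  t[23] = 12,  t[24] = 40.
Since (t[23], t[24]) = (t[3], t[4]) = (12, 40) (two consecutive terms determine the rest), the sequence is eventually periodic: after a pre-period of length 2 it cycles with period 20.
For j ≥ 3, t[j] depends only on (j - 3) mod 20. (80 - 3) mod 20 = 17, so t[80] = t[20] = 20.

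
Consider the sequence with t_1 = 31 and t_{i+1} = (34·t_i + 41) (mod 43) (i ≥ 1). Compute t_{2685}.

21

t_1 = 31, t_2 = 20, t_3 = 33, t_4 = 2, t_5 = 23, t_6 = 6, t_7 = 30, t_8 = 29, t_9 = 38, t_{10} = 0, t_{11} = 41, t_{12} = 16, t_{13} = 26, t_{14} = 22, t_{15} = 15, t_{16} = 35, t_{17} = 27, t_{18} = 13, t_{19} = 10, t_{20} = 37, t_{21} = 9, t_{22} = 3, t_{23} = 14, t_{24} = 1, t_{25} = 32, t_{26} = 11, t_{27} = 28, t_{28} = 4, t_{29} = 5, t_{30} = 39, t_{31} = 34, t_{32} = 36, t_{33} = 18, t_{34} = 8, t_{35} = 12, t_{36} = 19, t_{37} = 42, t_{38} = 7, t_{39} = 21, t_{40} = 24, t_{41} = 40, t_{42} = 25, t_{43} = 31.
Since t_{43} = t_1 = 31, the sequence is periodic with period 42.
(2685 - 1) mod 42 = 38, so t_{2685} = t_{39} = 21.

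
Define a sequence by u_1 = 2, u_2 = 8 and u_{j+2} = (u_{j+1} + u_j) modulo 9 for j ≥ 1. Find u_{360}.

Computing terms: u_1 = 2, u_2 = 8, u_3 = 1, u_4 = 0, u_5 = 1, u_6 = 1, u_7 = 2, u_8 = 3, u_9 = 5, u_{10} = 8, u_{11} = 4, u_{12} = 3, u_{13} = 7, u_{14} = 1, u_{15} = 8, u_{16} = 0, u_{17} = 8, u_{18} = 8, u_{19} = 7, u_{20} = 6, u_{21} = 4, u_{22} = 1, u_{23} = 5, u_{24} = 6, u_{25} = 2, u_{26} = 8.
Since (u_{25}, u_{26}) = (u_1, u_2) = (2, 8) (two consecutive terms determine the rest), the sequence is periodic with period 24.
(360 - 1) mod 24 = 23, so u_{360} = u_{24} = 6.

6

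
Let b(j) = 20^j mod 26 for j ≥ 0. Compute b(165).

We have b(0) = 1, b(1) = 20, b(2) = 10, b(3) = 18, b(4) = 22, b(5) = 24, b(6) = 12, b(7) = 6, b(8) = 16, b(9) = 8, b(10) = 4, b(11) = 2, b(12) = 14, b(13) = 20.
Since b(13) = b(1) = 20, the sequence is eventually periodic: after a pre-period of length 1 it cycles with period 12.
For j ≥ 1, b(j) depends only on (j - 1) mod 12. (165 - 1) mod 12 = 8, so b(165) = b(9) = 8.

8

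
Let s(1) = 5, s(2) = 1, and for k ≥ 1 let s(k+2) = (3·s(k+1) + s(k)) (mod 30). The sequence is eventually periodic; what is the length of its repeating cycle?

12

s(1) = 5, s(2) = 1, s(3) = 8, s(4) = 25, s(5) = 23, s(6) = 4, s(7) = 5, s(8) = 19, s(9) = 2, s(10) = 25, s(11) = 17, s(12) = 16, s(13) = 5, s(14) = 1.
Since (s(13), s(14)) = (s(1), s(2)) = (5, 1) (two consecutive terms determine the rest), the sequence is periodic with period 12.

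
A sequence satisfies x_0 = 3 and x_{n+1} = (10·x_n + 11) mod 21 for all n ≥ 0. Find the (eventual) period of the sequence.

6

We have x_0 = 3, x_1 = 20, x_2 = 1, x_3 = 0, x_4 = 11, x_5 = 16, x_6 = 3.
Since x_6 = x_0 = 3, the sequence is periodic with period 6.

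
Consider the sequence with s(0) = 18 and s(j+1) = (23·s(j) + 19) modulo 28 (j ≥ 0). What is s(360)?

s(0) = 18, s(1) = 13, s(2) = 10, s(3) = 25, s(4) = 6, s(5) = 17, s(6) = 18.
Since s(6) = s(0) = 18, the sequence is periodic with period 6.
(360 - 0) mod 6 = 0, so s(360) = s(0) = 18.

18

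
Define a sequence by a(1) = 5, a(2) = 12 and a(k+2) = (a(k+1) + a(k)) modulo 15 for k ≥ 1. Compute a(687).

1

Computing terms: a(1) = 5,  a(2) = 12,  a(3) = 2,  a(4) = 14,  a(5) = 1,  a(6) = 0,  a(7) = 1,  a(8) = 1,  a(9) = 2,  a(10) = 3,  a(11) = 5,  a(12) = 8,  a(13) = 13,  a(14) = 6,  a(15) = 4,  a(16) = 10,  a(17) = 14,  a(18) = 9,  a(19) = 8,  a(20) = 2,  a(21) = 10,  a(22) = 12,  a(23) = 7,  a(24) = 4,  a(25) = 11,  a(26) = 0,  a(27) = 11,  a(28) = 11,  a(29) = 7,  a(30) = 3,  a(31) = 10,  a(32) = 13,  a(33) = 8,  a(34) = 6,  a(35) = 14,  a(36) = 5,  a(37) = 4,  a(38) = 9,  a(39) = 13,  a(40) = 7,  a(41) = 5,  a(42) = 12.
The sequence repeats with period 40.
(687 - 1) mod 40 = 6, so a(687) = a(7) = 1.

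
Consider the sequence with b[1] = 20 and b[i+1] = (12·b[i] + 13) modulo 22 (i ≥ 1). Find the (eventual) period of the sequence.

Computing terms: b[1] = 20, b[2] = 11, b[3] = 13, b[4] = 15, b[5] = 17, b[6] = 19, b[7] = 21, b[8] = 1, b[9] = 3, b[10] = 5, b[11] = 7, b[12] = 9, b[13] = 11.
Since b[13] = b[2] = 11, the sequence is eventually periodic: after a pre-period of length 1 it cycles with period 11.

11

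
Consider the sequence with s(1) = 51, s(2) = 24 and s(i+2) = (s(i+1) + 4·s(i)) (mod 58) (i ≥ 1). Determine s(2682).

30

Computing terms: s(1) = 51; s(2) = 24; s(3) = 54; s(4) = 34; s(5) = 18; s(6) = 38; s(7) = 52; s(8) = 30; s(9) = 6; s(10) = 10; s(11) = 34; s(12) = 16; s(13) = 36; s(14) = 42; s(15) = 12; s(16) = 6; s(17) = 54; s(18) = 20; s(19) = 4; s(20) = 26; s(21) = 42; s(22) = 30; s(23) = 24; s(24) = 28; s(25) = 8; s(26) = 4; s(27) = 36; s(28) = 52; s(29) = 22; s(30) = 56; s(31) = 28; s(32) = 20; s(33) = 16; s(34) = 38; s(35) = 44; s(36) = 22; s(37) = 24; s(38) = 54.
Since (s(37), s(38)) = (s(2), s(3)) = (24, 54) (two consecutive terms determine the rest), the sequence is eventually periodic: after a pre-period of length 1 it cycles with period 35.
For i ≥ 2, s(i) depends only on (i - 2) mod 35. (2682 - 2) mod 35 = 20, so s(2682) = s(22) = 30.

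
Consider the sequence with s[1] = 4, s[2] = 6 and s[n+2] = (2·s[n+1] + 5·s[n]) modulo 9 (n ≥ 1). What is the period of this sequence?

3

Listing terms: s[1] = 4, s[2] = 6, s[3] = 5, s[4] = 4, s[5] = 6.
Since (s[4], s[5]) = (s[1], s[2]) = (4, 6) (two consecutive terms determine the rest), the sequence is periodic with period 3.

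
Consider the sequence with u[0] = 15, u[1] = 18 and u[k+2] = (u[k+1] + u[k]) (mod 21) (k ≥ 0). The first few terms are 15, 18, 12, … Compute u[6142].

Listing terms: u[0] = 15,  u[1] = 18,  u[2] = 12,  u[3] = 9,  u[4] = 0,  u[5] = 9,  u[6] = 9,  u[7] = 18,  u[8] = 6,  u[9] = 3,  u[10] = 9,  u[11] = 12,  u[12] = 0,  u[13] = 12,  u[14] = 12,  u[15] = 3,  u[16] = 15,  u[17] = 18.
The sequence repeats with period 16.
(6142 - 0) mod 16 = 14, so u[6142] = u[14] = 12.

12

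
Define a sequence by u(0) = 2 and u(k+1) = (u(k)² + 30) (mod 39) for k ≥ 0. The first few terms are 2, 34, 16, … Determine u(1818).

1

Listing terms: u(0) = 2; u(1) = 34; u(2) = 16; u(3) = 13; u(4) = 4; u(5) = 7; u(6) = 1; u(7) = 31; u(8) = 16.
Since u(8) = u(2) = 16, the sequence is eventually periodic: after a pre-period of length 2 it cycles with period 6.
For k ≥ 2, u(k) depends only on (k - 2) mod 6. (1818 - 2) mod 6 = 4, so u(1818) = u(6) = 1.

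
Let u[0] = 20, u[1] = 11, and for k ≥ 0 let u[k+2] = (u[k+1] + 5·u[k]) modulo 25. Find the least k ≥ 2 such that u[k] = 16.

We have u[0] = 20,  u[1] = 11,  u[2] = 11,  u[3] = 16,  u[4] = 21,  u[5] = 1,  u[6] = 6,  u[7] = 11,  u[8] = 16.
Since (u[7], u[8]) = (u[2], u[3]) = (11, 16) (two consecutive terms determine the rest), the sequence is eventually periodic: after a pre-period of length 2 it cycles with period 5.
The value 16 first appears (with k ≥ 2) at u[3].

3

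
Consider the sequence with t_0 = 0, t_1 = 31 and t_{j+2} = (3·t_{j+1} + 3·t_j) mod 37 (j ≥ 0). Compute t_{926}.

20

Listing terms: t_0 = 0, t_1 = 31, t_2 = 19, t_3 = 2, t_4 = 26, t_5 = 10, t_6 = 34, t_7 = 21, t_8 = 17, t_9 = 3, t_{10} = 23, t_{11} = 4, t_{12} = 7, t_{13} = 33, t_{14} = 9, t_{15} = 15, t_{16} = 35, t_{17} = 2, t_{18} = 0, t_{19} = 6, t_{20} = 18, t_{21} = 35, t_{22} = 11, t_{23} = 27, t_{24} = 3, t_{25} = 16, t_{26} = 20, t_{27} = 34, t_{28} = 14, t_{29} = 33, t_{30} = 30, t_{31} = 4, t_{32} = 28, t_{33} = 22, t_{34} = 2, t_{35} = 35, t_{36} = 0, t_{37} = 31.
The sequence repeats with period 36.
(926 - 0) mod 36 = 26, so t_{926} = t_{26} = 20.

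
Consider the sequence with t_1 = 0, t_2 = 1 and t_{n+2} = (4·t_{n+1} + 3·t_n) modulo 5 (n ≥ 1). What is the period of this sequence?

t_1 = 0, t_2 = 1, t_3 = 4, t_4 = 4, t_5 = 3, t_6 = 4, t_7 = 0, t_8 = 2, t_9 = 3, t_{10} = 3, t_{11} = 1, t_{12} = 3, t_{13} = 0, t_{14} = 4, t_{15} = 1, t_{16} = 1, t_{17} = 2, t_{18} = 1, t_{19} = 0, t_{20} = 3, t_{21} = 2, t_{22} = 2, t_{23} = 4, t_{24} = 2, t_{25} = 0, t_{26} = 1.
Since (t_{25}, t_{26}) = (t_1, t_2) = (0, 1) (two consecutive terms determine the rest), the sequence is periodic with period 24.

24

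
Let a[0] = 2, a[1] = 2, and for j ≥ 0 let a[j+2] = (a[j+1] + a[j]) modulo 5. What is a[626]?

1

Computing terms: a[0] = 2,  a[1] = 2,  a[2] = 4,  a[3] = 1,  a[4] = 0,  a[5] = 1,  a[6] = 1,  a[7] = 2,  a[8] = 3,  a[9] = 0,  a[10] = 3,  a[11] = 3,  a[12] = 1,  a[13] = 4,  a[14] = 0,  a[15] = 4,  a[16] = 4,  a[17] = 3,  a[18] = 2,  a[19] = 0,  a[20] = 2,  a[21] = 2.
Since (a[20], a[21]) = (a[0], a[1]) = (2, 2) (two consecutive terms determine the rest), the sequence is periodic with period 20.
(626 - 0) mod 20 = 6, so a[626] = a[6] = 1.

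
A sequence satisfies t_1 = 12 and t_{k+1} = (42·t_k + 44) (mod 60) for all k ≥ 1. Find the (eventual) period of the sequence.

4

Listing terms: t_1 = 12, t_2 = 8, t_3 = 20, t_4 = 44, t_5 = 32, t_6 = 8.
Since t_6 = t_2 = 8, the sequence is eventually periodic: after a pre-period of length 1 it cycles with period 4.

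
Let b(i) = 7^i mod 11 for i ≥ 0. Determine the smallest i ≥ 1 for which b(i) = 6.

7

We have b(0) = 1, b(1) = 7, b(2) = 5, b(3) = 2, b(4) = 3, b(5) = 10, b(6) = 4, b(7) = 6, b(8) = 9, b(9) = 8, b(10) = 1.
Since b(10) = b(0) = 1, the sequence is periodic with period 10.
The value 6 first appears (with i ≥ 1) at b(7).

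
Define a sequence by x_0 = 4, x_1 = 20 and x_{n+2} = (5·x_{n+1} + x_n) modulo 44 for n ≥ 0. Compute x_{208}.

12

We have x_0 = 4,  x_1 = 20,  x_2 = 16,  x_3 = 12,  x_4 = 32,  x_5 = 40,  x_6 = 12,  x_7 = 12,  x_8 = 28,  x_9 = 20,  x_{10} = 40,  x_{11} = 0,  x_{12} = 40,  x_{13} = 24,  x_{14} = 28,  x_{15} = 32,  x_{16} = 12,  x_{17} = 4,  x_{18} = 32,  x_{19} = 32,  x_{20} = 16,  x_{21} = 24,  x_{22} = 4,  x_{23} = 0,  x_{24} = 4,  x_{25} = 20.
Since (x_{24}, x_{25}) = (x_0, x_1) = (4, 20) (two consecutive terms determine the rest), the sequence is periodic with period 24.
So x_{208} = x_{0 + ((208-0) mod 24)} = x_{16} = 12.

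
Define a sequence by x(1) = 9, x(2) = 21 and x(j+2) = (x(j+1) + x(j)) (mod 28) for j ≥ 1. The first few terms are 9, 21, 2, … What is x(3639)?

x(1) = 9; x(2) = 21; x(3) = 2; x(4) = 23; x(5) = 25; x(6) = 20; x(7) = 17; x(8) = 9; x(9) = 26; x(10) = 7; x(11) = 5; x(12) = 12; x(13) = 17; x(14) = 1; x(15) = 18; x(16) = 19; x(17) = 9; x(18) = 0; x(19) = 9; x(20) = 9; x(21) = 18; x(22) = 27; x(23) = 17; x(24) = 16; x(25) = 5; x(26) = 21; x(27) = 26; x(28) = 19; x(29) = 17; x(30) = 8; x(31) = 25; x(32) = 5; x(33) = 2; x(34) = 7; x(35) = 9; x(36) = 16; x(37) = 25; x(38) = 13; x(39) = 10; x(40) = 23; x(41) = 5; x(42) = 0; x(43) = 5; x(44) = 5; x(45) = 10; x(46) = 15; x(47) = 25; x(48) = 12; x(49) = 9; x(50) = 21.
Since (x(49), x(50)) = (x(1), x(2)) = (9, 21) (two consecutive terms determine the rest), the sequence is periodic with period 48.
So x(3639) = x(1 + ((3639-1) mod 48)) = x(39) = 10.

10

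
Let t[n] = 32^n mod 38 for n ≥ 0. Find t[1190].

36

We have t[0] = 1; t[1] = 32; t[2] = 36; t[3] = 12; t[4] = 4; t[5] = 14; t[6] = 30; t[7] = 10; t[8] = 16; t[9] = 18; t[10] = 6; t[11] = 2; t[12] = 26; t[13] = 34; t[14] = 24; t[15] = 8; t[16] = 28; t[17] = 22; t[18] = 20; t[19] = 32.
Since t[19] = t[1] = 32, the sequence is eventually periodic: after a pre-period of length 1 it cycles with period 18.
For n ≥ 1, t[n] depends only on (n - 1) mod 18. (1190 - 1) mod 18 = 1, so t[1190] = t[2] = 36.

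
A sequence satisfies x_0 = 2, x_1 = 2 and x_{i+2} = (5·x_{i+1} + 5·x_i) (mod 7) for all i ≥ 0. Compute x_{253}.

x_0 = 2, x_1 = 2, x_2 = 6, x_3 = 5, x_4 = 6, x_5 = 6, x_6 = 4, x_7 = 1, x_8 = 4, x_9 = 4, x_{10} = 5, x_{11} = 3, x_{12} = 5, x_{13} = 5, x_{14} = 1, x_{15} = 2, x_{16} = 1, x_{17} = 1, x_{18} = 3, x_{19} = 6, x_{20} = 3, x_{21} = 3, x_{22} = 2, x_{23} = 4, x_{24} = 2, x_{25} = 2.
The sequence repeats with period 24.
So x_{253} = x_{0 + ((253-0) mod 24)} = x_{13} = 5.

5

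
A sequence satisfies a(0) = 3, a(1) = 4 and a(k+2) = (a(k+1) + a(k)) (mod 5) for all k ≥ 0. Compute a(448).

Computing terms: a(0) = 3; a(1) = 4; a(2) = 2; a(3) = 1; a(4) = 3; a(5) = 4.
Since (a(4), a(5)) = (a(0), a(1)) = (3, 4) (two consecutive terms determine the rest), the sequence is periodic with period 4.
(448 - 0) mod 4 = 0, so a(448) = a(0) = 3.

3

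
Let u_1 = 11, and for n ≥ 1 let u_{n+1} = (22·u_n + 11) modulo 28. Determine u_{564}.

u_1 = 11, u_2 = 1, u_3 = 5, u_4 = 9, u_5 = 13, u_6 = 17, u_7 = 21, u_8 = 25, u_9 = 1.
Since u_9 = u_2 = 1, the sequence is eventually periodic: after a pre-period of length 1 it cycles with period 7.
For n ≥ 2, u_n depends only on (n - 2) mod 7. (564 - 2) mod 7 = 2, so u_{564} = u_4 = 9.

9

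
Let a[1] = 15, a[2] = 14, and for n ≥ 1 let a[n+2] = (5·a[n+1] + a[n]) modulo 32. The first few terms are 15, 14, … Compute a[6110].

We have a[1] = 15; a[2] = 14; a[3] = 21; a[4] = 23; a[5] = 8; a[6] = 31; a[7] = 3; a[8] = 14; a[9] = 9; a[10] = 27; a[11] = 16; a[12] = 11; a[13] = 7; a[14] = 14; a[15] = 13; a[16] = 15; a[17] = 24; a[18] = 7; a[19] = 27; a[20] = 14; a[21] = 1; a[22] = 19; a[23] = 0; a[24] = 19; a[25] = 31; a[26] = 14; a[27] = 5; a[28] = 7; a[29] = 8; a[30] = 15; a[31] = 19; a[32] = 14; a[33] = 25; a[34] = 11; a[35] = 16; a[36] = 27; a[37] = 23; a[38] = 14; a[39] = 29; a[40] = 31; a[41] = 24; a[42] = 23; a[43] = 11; a[44] = 14; a[45] = 17; a[46] = 3; a[47] = 0; a[48] = 3; a[49] = 15; a[50] = 14.
Since (a[49], a[50]) = (a[1], a[2]) = (15, 14) (two consecutive terms determine the rest), the sequence is periodic with period 48.
So a[6110] = a[1 + ((6110-1) mod 48)] = a[14] = 14.

14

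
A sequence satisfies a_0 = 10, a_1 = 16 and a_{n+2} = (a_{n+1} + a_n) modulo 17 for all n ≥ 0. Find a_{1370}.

9

We have a_0 = 10, a_1 = 16, a_2 = 9, a_3 = 8, a_4 = 0, a_5 = 8, a_6 = 8, a_7 = 16, a_8 = 7, a_9 = 6, a_{10} = 13, a_{11} = 2, a_{12} = 15, a_{13} = 0, a_{14} = 15, a_{15} = 15, a_{16} = 13, a_{17} = 11, a_{18} = 7, a_{19} = 1, a_{20} = 8, a_{21} = 9, a_{22} = 0, a_{23} = 9, a_{24} = 9, a_{25} = 1, a_{26} = 10, a_{27} = 11, a_{28} = 4, a_{29} = 15, a_{30} = 2, a_{31} = 0, a_{32} = 2, a_{33} = 2, a_{34} = 4, a_{35} = 6, a_{36} = 10, a_{37} = 16.
Since (a_{36}, a_{37}) = (a_0, a_1) = (10, 16) (two consecutive terms determine the rest), the sequence is periodic with period 36.
So a_{1370} = a_{0 + ((1370-0) mod 36)} = a_2 = 9.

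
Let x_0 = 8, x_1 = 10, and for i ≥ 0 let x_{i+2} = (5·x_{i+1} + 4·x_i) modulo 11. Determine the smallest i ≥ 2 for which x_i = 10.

3

Computing terms: x_0 = 8,  x_1 = 10,  x_2 = 5,  x_3 = 10,  x_4 = 4,  x_5 = 5,  x_6 = 8,  x_7 = 5,  x_8 = 2,  x_9 = 8,  x_{10} = 4,  x_{11} = 8,  x_{12} = 1,  x_{13} = 4,  x_{14} = 2,  x_{15} = 4,  x_{16} = 6,  x_{17} = 2,  x_{18} = 1,  x_{19} = 2,  x_{20} = 3,  x_{21} = 1,  x_{22} = 6,  x_{23} = 1,  x_{24} = 7,  x_{25} = 6,  x_{26} = 3,  x_{27} = 6,  x_{28} = 9,  x_{29} = 3,  x_{30} = 7,  x_{31} = 3,  x_{32} = 10,  x_{33} = 7,  x_{34} = 9,  x_{35} = 7,  x_{36} = 5,  x_{37} = 9,  x_{38} = 10,  x_{39} = 9,  x_{40} = 8,  x_{41} = 10.
Since (x_{40}, x_{41}) = (x_0, x_1) = (8, 10) (two consecutive terms determine the rest), the sequence is periodic with period 40.
The value 10 first appears (with i ≥ 2) at x_3.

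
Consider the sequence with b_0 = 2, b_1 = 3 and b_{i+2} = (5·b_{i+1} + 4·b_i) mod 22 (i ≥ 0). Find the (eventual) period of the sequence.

We have b_0 = 2; b_1 = 3; b_2 = 1; b_3 = 17; b_4 = 1; b_5 = 7; b_6 = 17; b_7 = 3; b_8 = 17; b_9 = 9; b_{10} = 3; b_{11} = 7; b_{12} = 3; b_{13} = 21; b_{14} = 7; b_{15} = 9; b_{16} = 7; b_{17} = 5; b_{18} = 9; b_{19} = 21; b_{20} = 9; b_{21} = 19; b_{22} = 21; b_{23} = 5; b_{24} = 21; b_{25} = 15; b_{26} = 5; b_{27} = 19; b_{28} = 5; b_{29} = 13; b_{30} = 19; b_{31} = 15; b_{32} = 19; b_{33} = 1; b_{34} = 15; b_{35} = 13; b_{36} = 15; b_{37} = 17; b_{38} = 13; b_{39} = 1; b_{40} = 13; b_{41} = 3; b_{42} = 1.
Since (b_{41}, b_{42}) = (b_1, b_2) = (3, 1) (two consecutive terms determine the rest), the sequence is eventually periodic: after a pre-period of length 1 it cycles with period 40.

40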